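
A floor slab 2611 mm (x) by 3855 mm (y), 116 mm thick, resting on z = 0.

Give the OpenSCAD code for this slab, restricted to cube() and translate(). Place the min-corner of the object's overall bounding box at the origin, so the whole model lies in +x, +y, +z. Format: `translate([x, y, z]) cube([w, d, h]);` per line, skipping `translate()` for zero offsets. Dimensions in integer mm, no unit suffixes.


cube([2611, 3855, 116]);


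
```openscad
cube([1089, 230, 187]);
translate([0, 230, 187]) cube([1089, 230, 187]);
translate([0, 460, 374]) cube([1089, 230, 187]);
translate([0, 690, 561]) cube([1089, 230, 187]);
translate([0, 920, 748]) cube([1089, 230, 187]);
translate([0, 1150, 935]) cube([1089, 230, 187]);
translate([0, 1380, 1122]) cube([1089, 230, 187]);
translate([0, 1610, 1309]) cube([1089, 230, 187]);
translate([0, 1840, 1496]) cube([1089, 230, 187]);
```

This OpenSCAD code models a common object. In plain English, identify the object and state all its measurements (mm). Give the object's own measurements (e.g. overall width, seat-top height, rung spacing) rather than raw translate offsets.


A straight staircase of 9 solid steps. Each step is 1089 mm wide (x), 230 mm deep (y, the going) and 187 mm tall (the rise). The first step rests on the floor; each subsequent step sits one going further in +y and one rise higher in +z, directly behind and above the previous step with no overlap.


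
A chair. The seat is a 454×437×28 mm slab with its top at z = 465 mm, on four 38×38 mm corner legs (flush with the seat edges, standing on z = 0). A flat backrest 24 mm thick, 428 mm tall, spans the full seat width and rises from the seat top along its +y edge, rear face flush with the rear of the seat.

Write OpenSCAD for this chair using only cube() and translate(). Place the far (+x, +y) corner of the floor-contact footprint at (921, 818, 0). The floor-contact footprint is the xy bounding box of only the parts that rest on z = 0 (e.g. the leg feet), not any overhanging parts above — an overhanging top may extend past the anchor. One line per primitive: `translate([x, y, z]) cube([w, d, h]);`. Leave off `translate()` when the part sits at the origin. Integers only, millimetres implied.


translate([467, 381, 437]) cube([454, 437, 28]);
translate([467, 381, 0]) cube([38, 38, 437]);
translate([883, 381, 0]) cube([38, 38, 437]);
translate([467, 780, 0]) cube([38, 38, 437]);
translate([883, 780, 0]) cube([38, 38, 437]);
translate([467, 794, 465]) cube([454, 24, 428]);


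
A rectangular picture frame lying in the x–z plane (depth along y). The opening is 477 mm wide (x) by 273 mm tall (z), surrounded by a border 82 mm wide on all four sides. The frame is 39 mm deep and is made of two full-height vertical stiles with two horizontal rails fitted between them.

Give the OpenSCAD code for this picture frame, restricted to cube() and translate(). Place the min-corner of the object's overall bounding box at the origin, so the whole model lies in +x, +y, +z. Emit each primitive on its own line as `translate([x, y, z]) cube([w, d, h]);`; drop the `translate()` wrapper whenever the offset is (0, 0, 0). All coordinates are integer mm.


cube([82, 39, 437]);
translate([559, 0, 0]) cube([82, 39, 437]);
translate([82, 0, 0]) cube([477, 39, 82]);
translate([82, 0, 355]) cube([477, 39, 82]);


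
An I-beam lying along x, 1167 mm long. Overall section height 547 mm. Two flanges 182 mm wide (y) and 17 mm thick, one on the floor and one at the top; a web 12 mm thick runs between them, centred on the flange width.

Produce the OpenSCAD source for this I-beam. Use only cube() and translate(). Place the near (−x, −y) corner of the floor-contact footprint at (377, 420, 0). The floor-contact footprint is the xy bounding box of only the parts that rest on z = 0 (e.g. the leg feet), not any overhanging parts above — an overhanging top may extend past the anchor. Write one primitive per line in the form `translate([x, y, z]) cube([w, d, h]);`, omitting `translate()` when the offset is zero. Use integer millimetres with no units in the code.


translate([377, 420, 0]) cube([1167, 182, 17]);
translate([377, 505, 17]) cube([1167, 12, 513]);
translate([377, 420, 530]) cube([1167, 182, 17]);


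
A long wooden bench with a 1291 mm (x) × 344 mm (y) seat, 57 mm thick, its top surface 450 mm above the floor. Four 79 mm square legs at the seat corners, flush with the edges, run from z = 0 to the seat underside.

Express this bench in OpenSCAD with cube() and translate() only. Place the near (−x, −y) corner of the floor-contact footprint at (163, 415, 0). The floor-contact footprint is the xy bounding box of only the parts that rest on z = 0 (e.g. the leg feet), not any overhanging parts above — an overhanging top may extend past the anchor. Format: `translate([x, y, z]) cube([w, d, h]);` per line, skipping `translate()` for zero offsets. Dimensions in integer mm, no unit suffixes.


translate([163, 415, 393]) cube([1291, 344, 57]);
translate([163, 415, 0]) cube([79, 79, 393]);
translate([163, 680, 0]) cube([79, 79, 393]);
translate([1375, 415, 0]) cube([79, 79, 393]);
translate([1375, 680, 0]) cube([79, 79, 393]);


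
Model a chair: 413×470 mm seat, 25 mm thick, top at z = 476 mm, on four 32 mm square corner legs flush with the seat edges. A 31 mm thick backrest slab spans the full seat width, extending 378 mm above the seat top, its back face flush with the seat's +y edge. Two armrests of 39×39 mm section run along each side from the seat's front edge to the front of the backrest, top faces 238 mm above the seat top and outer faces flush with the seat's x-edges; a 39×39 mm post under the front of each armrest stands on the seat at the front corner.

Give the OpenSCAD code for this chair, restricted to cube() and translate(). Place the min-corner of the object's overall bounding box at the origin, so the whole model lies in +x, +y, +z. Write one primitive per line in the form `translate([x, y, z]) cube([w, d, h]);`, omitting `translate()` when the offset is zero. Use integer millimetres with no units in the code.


translate([0, 0, 451]) cube([413, 470, 25]);
cube([32, 32, 451]);
translate([381, 0, 0]) cube([32, 32, 451]);
translate([0, 438, 0]) cube([32, 32, 451]);
translate([381, 438, 0]) cube([32, 32, 451]);
translate([0, 439, 476]) cube([413, 31, 378]);
translate([0, 0, 675]) cube([39, 439, 39]);
translate([374, 0, 675]) cube([39, 439, 39]);
translate([0, 0, 476]) cube([39, 39, 199]);
translate([374, 0, 476]) cube([39, 39, 199]);


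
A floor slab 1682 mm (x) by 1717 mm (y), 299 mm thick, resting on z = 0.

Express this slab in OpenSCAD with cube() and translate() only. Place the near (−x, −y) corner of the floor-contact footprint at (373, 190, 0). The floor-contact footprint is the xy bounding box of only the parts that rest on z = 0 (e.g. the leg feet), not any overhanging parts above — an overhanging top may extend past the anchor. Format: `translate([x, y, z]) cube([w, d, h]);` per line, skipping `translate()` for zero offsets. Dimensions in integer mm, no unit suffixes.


translate([373, 190, 0]) cube([1682, 1717, 299]);


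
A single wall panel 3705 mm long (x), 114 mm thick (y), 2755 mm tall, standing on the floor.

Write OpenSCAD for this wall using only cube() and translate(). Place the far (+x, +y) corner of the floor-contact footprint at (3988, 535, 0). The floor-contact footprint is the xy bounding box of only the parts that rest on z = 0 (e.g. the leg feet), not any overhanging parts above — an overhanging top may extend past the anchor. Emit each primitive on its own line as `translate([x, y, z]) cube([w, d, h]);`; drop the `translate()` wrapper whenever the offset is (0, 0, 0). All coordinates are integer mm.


translate([283, 421, 0]) cube([3705, 114, 2755]);


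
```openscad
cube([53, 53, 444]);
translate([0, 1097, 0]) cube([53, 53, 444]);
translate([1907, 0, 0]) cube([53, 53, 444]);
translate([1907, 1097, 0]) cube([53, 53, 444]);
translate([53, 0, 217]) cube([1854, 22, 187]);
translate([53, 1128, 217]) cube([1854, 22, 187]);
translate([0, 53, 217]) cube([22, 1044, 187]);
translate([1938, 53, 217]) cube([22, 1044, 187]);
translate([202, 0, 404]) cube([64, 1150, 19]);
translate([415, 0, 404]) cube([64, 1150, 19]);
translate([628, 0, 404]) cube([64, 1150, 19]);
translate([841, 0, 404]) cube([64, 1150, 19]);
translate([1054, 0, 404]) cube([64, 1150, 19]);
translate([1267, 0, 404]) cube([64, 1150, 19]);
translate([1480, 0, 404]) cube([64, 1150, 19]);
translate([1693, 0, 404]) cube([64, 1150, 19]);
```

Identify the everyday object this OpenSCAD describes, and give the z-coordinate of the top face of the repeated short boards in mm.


A bed frame. The slat-top height is 423 mm.

Four posts, four rails, and a row of slats — a bed frame. Slats sit on the rails at z = 217 + 187 = 404; with slat thickness 19, the top is 423 mm.


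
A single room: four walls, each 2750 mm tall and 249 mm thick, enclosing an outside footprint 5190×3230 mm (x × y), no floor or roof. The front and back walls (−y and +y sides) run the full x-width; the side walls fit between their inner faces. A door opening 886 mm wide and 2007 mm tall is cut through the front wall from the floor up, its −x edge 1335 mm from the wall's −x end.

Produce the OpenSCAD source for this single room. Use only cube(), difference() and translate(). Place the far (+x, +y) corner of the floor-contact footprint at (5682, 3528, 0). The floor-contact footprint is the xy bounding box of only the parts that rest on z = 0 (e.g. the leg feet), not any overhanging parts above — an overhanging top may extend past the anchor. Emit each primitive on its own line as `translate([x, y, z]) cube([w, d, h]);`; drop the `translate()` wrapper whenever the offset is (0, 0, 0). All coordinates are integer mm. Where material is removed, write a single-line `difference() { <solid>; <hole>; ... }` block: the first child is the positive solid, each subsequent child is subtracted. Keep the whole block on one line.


difference() { translate([492, 298, 0]) cube([5190, 249, 2750]); translate([1827, 298, 0]) cube([886, 249, 2007]); }
translate([492, 3279, 0]) cube([5190, 249, 2750]);
translate([492, 547, 0]) cube([249, 2732, 2750]);
translate([5433, 547, 0]) cube([249, 2732, 2750]);


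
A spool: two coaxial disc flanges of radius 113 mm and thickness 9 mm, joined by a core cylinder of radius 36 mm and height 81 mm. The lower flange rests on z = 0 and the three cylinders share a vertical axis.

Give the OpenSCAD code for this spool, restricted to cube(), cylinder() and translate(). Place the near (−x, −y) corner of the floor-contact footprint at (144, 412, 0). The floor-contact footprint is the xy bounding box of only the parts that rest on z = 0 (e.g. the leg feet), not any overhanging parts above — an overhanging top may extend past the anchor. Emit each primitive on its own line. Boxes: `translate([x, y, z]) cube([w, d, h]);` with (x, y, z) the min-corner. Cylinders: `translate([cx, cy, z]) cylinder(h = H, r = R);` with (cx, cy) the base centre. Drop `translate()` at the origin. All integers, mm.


translate([257, 525, 0]) cylinder(h = 9, r = 113);
translate([257, 525, 9]) cylinder(h = 81, r = 36);
translate([257, 525, 90]) cylinder(h = 9, r = 113);


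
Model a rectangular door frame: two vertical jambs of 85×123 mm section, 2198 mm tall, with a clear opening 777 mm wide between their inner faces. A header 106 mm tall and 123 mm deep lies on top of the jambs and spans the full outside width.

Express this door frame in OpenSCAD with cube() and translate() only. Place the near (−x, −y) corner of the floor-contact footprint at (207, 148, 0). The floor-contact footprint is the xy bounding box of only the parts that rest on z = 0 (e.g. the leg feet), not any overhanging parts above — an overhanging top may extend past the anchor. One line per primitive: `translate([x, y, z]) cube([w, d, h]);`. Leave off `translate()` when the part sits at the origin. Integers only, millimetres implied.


translate([207, 148, 0]) cube([85, 123, 2198]);
translate([1069, 148, 0]) cube([85, 123, 2198]);
translate([207, 148, 2198]) cube([947, 123, 106]);


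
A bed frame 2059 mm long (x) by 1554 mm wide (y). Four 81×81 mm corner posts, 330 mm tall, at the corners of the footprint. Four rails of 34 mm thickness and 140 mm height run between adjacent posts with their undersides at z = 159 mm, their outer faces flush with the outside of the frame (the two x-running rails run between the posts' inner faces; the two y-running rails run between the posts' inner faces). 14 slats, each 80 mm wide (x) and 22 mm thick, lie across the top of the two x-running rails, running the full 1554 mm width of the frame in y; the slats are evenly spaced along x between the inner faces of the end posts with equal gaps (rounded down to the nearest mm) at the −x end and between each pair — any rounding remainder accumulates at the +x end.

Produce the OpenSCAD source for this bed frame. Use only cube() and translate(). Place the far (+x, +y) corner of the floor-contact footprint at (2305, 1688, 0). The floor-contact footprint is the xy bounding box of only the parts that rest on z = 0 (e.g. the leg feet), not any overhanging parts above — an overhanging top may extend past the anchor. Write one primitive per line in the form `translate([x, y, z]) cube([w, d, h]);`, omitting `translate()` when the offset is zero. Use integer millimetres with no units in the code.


translate([246, 134, 0]) cube([81, 81, 330]);
translate([246, 1607, 0]) cube([81, 81, 330]);
translate([2224, 134, 0]) cube([81, 81, 330]);
translate([2224, 1607, 0]) cube([81, 81, 330]);
translate([327, 134, 159]) cube([1897, 34, 140]);
translate([327, 1654, 159]) cube([1897, 34, 140]);
translate([246, 215, 159]) cube([34, 1392, 140]);
translate([2271, 215, 159]) cube([34, 1392, 140]);
translate([378, 134, 299]) cube([80, 1554, 22]);
translate([509, 134, 299]) cube([80, 1554, 22]);
translate([640, 134, 299]) cube([80, 1554, 22]);
translate([771, 134, 299]) cube([80, 1554, 22]);
translate([902, 134, 299]) cube([80, 1554, 22]);
translate([1033, 134, 299]) cube([80, 1554, 22]);
translate([1164, 134, 299]) cube([80, 1554, 22]);
translate([1295, 134, 299]) cube([80, 1554, 22]);
translate([1426, 134, 299]) cube([80, 1554, 22]);
translate([1557, 134, 299]) cube([80, 1554, 22]);
translate([1688, 134, 299]) cube([80, 1554, 22]);
translate([1819, 134, 299]) cube([80, 1554, 22]);
translate([1950, 134, 299]) cube([80, 1554, 22]);
translate([2081, 134, 299]) cube([80, 1554, 22]);


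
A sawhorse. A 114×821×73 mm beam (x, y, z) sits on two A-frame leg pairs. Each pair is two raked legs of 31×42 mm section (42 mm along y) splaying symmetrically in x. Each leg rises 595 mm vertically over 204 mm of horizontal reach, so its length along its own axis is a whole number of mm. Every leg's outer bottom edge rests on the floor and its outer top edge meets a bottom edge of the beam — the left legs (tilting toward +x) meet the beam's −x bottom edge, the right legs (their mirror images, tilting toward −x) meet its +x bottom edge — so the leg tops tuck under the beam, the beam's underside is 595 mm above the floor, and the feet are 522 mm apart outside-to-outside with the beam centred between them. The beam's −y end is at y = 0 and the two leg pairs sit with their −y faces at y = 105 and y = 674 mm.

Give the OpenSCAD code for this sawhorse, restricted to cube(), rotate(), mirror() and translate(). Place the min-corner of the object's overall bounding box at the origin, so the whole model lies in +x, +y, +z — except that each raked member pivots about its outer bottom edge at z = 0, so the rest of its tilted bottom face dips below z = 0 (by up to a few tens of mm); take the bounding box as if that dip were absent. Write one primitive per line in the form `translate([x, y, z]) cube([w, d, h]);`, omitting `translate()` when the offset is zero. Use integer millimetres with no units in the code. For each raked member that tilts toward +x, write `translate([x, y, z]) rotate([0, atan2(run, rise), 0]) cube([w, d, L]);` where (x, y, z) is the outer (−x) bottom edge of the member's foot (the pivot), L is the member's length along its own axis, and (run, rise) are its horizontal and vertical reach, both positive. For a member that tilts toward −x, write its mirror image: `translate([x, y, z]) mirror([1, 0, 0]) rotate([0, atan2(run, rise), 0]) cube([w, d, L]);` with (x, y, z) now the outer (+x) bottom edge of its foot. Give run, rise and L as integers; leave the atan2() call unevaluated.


translate([204, 0, 595]) cube([114, 821, 73]);
translate([0, 105, 0]) rotate([0, atan2(204, 595), 0]) cube([31, 42, 629]);
translate([522, 105, 0]) mirror([1, 0, 0]) rotate([0, atan2(204, 595), 0]) cube([31, 42, 629]);
translate([0, 674, 0]) rotate([0, atan2(204, 595), 0]) cube([31, 42, 629]);
translate([522, 674, 0]) mirror([1, 0, 0]) rotate([0, atan2(204, 595), 0]) cube([31, 42, 629]);


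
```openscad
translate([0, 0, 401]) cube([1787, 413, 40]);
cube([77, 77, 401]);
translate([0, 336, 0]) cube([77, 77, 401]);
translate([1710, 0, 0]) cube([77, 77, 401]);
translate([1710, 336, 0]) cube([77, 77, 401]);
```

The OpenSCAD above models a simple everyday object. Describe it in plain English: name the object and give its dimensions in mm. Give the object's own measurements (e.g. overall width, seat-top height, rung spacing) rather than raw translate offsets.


A long wooden bench with a 1787 mm (x) × 413 mm (y) seat, 40 mm thick, its top surface 441 mm above the floor. Four 77 mm square legs at the seat corners, flush with the edges, run from z = 0 to the seat underside.


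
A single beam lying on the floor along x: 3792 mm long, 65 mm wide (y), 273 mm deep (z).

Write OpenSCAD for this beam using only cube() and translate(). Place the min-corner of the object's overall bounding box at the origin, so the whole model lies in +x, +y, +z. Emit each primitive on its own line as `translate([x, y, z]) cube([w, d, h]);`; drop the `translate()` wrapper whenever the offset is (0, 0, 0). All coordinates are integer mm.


cube([3792, 65, 273]);


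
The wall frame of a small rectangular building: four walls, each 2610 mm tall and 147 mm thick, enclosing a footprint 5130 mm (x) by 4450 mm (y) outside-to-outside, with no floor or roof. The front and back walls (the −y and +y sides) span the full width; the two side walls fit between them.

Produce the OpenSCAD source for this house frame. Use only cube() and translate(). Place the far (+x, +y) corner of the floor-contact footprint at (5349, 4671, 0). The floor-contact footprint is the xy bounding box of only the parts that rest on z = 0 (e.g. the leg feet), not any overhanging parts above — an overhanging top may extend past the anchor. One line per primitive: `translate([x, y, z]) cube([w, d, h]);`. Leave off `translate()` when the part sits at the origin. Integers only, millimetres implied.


translate([219, 221, 0]) cube([5130, 147, 2610]);
translate([219, 4524, 0]) cube([5130, 147, 2610]);
translate([219, 368, 0]) cube([147, 4156, 2610]);
translate([5202, 368, 0]) cube([147, 4156, 2610]);


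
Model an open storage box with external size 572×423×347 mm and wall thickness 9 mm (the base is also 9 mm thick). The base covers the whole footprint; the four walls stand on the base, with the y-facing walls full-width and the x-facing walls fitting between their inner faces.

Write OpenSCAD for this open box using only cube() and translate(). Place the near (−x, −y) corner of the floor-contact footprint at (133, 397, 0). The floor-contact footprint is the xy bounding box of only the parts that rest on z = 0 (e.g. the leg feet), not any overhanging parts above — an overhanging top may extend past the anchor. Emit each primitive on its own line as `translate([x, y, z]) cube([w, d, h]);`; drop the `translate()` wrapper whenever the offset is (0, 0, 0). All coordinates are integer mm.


translate([133, 397, 0]) cube([572, 423, 9]);
translate([133, 397, 9]) cube([572, 9, 338]);
translate([133, 811, 9]) cube([572, 9, 338]);
translate([133, 406, 9]) cube([9, 405, 338]);
translate([696, 406, 9]) cube([9, 405, 338]);


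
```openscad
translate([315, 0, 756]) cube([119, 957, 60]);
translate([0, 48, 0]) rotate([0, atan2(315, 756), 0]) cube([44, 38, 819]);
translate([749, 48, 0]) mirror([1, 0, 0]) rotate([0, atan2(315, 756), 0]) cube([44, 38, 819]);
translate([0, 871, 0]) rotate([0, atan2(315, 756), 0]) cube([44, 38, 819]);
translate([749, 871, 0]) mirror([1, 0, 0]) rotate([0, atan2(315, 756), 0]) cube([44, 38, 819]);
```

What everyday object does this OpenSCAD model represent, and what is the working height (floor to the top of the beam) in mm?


A sawhorse. The overall height is 816 mm.

A beam across two mirrored pairs of raked legs — a sawhorse. The beam's underside is at z = 756 (matching the legs' vertical rise in atan2(315, 756)) and the beam is 60 mm tall, so its top is at 756 + 60 = 816 mm. The raked legs top out at the beam's underside, so that is the highest point.


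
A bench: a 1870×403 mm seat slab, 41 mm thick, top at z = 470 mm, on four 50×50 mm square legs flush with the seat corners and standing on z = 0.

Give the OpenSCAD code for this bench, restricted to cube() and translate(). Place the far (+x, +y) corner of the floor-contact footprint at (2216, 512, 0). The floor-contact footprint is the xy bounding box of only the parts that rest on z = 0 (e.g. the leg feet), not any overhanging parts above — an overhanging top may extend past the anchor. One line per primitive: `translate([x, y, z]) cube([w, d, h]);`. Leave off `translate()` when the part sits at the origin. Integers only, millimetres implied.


translate([346, 109, 429]) cube([1870, 403, 41]);
translate([346, 109, 0]) cube([50, 50, 429]);
translate([346, 462, 0]) cube([50, 50, 429]);
translate([2166, 109, 0]) cube([50, 50, 429]);
translate([2166, 462, 0]) cube([50, 50, 429]);


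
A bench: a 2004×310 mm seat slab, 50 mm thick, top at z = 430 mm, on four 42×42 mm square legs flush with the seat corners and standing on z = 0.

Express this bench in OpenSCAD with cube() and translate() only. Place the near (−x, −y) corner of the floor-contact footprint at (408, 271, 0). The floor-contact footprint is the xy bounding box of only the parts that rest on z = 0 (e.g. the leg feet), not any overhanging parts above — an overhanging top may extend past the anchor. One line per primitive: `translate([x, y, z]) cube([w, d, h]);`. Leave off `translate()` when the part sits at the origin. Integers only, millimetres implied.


translate([408, 271, 380]) cube([2004, 310, 50]);
translate([408, 271, 0]) cube([42, 42, 380]);
translate([408, 539, 0]) cube([42, 42, 380]);
translate([2370, 271, 0]) cube([42, 42, 380]);
translate([2370, 539, 0]) cube([42, 42, 380]);


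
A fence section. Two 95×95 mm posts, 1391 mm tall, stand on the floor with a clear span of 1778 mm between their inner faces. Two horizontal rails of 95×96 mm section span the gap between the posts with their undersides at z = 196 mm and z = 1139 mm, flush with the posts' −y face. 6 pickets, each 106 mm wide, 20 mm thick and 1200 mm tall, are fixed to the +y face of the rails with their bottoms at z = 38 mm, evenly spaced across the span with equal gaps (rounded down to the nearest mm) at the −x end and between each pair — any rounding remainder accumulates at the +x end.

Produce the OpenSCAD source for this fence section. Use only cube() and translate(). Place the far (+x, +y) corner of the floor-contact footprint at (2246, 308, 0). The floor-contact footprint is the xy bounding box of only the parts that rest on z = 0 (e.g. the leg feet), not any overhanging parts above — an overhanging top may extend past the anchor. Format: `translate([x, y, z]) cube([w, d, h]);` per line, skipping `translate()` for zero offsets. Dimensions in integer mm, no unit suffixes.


translate([278, 213, 0]) cube([95, 95, 1391]);
translate([2151, 213, 0]) cube([95, 95, 1391]);
translate([373, 213, 196]) cube([1778, 95, 96]);
translate([373, 213, 1139]) cube([1778, 95, 96]);
translate([536, 308, 38]) cube([106, 20, 1200]);
translate([805, 308, 38]) cube([106, 20, 1200]);
translate([1074, 308, 38]) cube([106, 20, 1200]);
translate([1343, 308, 38]) cube([106, 20, 1200]);
translate([1612, 308, 38]) cube([106, 20, 1200]);
translate([1881, 308, 38]) cube([106, 20, 1200]);


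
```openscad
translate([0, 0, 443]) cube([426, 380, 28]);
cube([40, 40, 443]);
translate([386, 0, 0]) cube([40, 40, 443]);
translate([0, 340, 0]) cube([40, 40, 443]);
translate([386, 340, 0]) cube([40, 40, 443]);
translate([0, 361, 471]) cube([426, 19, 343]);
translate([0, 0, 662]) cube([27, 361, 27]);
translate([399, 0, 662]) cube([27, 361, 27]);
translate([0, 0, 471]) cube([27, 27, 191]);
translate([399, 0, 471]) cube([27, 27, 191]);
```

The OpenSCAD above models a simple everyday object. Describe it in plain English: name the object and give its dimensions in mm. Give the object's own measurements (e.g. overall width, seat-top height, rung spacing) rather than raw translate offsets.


A chair. The seat is a 426×380×28 mm slab with its top at z = 471 mm, on four 40×40 mm corner legs (flush with the seat edges, standing on z = 0). A flat backrest 19 mm thick, 343 mm tall, spans the full seat width and rises from the seat top along its +y edge, rear face flush with the rear of the seat. Two armrests of 27×27 mm section run along each side from the seat's front edge to the front of the backrest, top faces 218 mm above the seat top and outer faces flush with the seat's x-edges; a 27×27 mm post under the front of each armrest stands on the seat at the front corner.


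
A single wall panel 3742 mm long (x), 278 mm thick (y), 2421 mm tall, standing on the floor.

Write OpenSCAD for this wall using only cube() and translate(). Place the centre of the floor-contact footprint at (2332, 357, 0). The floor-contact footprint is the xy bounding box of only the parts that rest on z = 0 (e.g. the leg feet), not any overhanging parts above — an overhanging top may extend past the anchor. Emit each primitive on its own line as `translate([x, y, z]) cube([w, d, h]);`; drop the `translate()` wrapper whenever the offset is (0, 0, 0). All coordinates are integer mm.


translate([461, 218, 0]) cube([3742, 278, 2421]);


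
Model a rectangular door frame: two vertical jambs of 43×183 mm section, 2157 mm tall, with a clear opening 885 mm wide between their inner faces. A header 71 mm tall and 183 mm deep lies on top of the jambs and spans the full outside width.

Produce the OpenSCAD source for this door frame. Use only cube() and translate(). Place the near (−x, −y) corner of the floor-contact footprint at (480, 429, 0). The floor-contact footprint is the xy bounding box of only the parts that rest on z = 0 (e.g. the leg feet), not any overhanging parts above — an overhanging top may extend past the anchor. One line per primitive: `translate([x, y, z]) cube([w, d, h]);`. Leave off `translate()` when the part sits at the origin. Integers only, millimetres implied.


translate([480, 429, 0]) cube([43, 183, 2157]);
translate([1408, 429, 0]) cube([43, 183, 2157]);
translate([480, 429, 2157]) cube([971, 183, 71]);


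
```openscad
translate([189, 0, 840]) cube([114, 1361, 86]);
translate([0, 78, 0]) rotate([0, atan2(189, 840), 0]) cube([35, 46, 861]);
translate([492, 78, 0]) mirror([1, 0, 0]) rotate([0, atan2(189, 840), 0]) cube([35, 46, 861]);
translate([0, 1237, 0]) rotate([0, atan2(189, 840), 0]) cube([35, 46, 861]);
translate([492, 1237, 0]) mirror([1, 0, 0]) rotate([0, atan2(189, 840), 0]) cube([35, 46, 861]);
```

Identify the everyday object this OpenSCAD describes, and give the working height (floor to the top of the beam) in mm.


A sawhorse. The overall height is 926 mm.

A beam across two mirrored pairs of raked legs — a sawhorse. The beam's underside is at z = 840 (matching the legs' vertical rise in atan2(189, 840)) and the beam is 86 mm tall, so its top is at 840 + 86 = 926 mm. The raked legs top out at the beam's underside, so that is the highest point.


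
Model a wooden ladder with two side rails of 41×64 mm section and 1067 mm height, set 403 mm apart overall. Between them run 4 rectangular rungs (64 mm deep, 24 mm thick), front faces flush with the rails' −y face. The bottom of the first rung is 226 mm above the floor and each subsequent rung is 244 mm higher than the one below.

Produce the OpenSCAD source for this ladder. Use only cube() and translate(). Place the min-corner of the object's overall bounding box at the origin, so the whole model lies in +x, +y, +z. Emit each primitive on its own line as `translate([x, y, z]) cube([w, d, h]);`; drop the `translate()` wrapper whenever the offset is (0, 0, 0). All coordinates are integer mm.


// rung span = 403 - 2*41 = 321
// rung[k] z = 226 + k*244
cube([41, 64, 1067]);
translate([362, 0, 0]) cube([41, 64, 1067]);
translate([41, 0, 226]) cube([321, 64, 24]);
translate([41, 0, 470]) cube([321, 64, 24]);
translate([41, 0, 714]) cube([321, 64, 24]);
translate([41, 0, 958]) cube([321, 64, 24]);


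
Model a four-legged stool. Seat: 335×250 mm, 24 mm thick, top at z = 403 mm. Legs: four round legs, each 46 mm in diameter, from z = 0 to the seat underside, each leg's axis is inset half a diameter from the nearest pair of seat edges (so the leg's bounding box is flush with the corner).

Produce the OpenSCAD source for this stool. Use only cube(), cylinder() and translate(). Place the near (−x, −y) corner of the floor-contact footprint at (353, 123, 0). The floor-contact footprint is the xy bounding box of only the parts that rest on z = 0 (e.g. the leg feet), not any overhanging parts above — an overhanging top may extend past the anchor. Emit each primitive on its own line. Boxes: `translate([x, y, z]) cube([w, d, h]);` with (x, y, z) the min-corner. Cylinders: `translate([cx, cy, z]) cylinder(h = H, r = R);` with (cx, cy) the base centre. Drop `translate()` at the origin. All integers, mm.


translate([353, 123, 379]) cube([335, 250, 24]);
translate([376, 146, 0]) cylinder(h = 379, r = 23);
translate([665, 146, 0]) cylinder(h = 379, r = 23);
translate([376, 350, 0]) cylinder(h = 379, r = 23);
translate([665, 350, 0]) cylinder(h = 379, r = 23);


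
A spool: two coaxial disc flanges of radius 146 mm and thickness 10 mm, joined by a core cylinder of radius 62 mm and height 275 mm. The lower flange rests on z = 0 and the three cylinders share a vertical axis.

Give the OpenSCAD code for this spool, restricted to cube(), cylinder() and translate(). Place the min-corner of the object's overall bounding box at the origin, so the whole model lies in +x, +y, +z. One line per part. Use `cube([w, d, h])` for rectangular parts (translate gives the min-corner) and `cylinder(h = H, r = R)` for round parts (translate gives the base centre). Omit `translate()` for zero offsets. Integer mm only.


translate([146, 146, 0]) cylinder(h = 10, r = 146);
translate([146, 146, 10]) cylinder(h = 275, r = 62);
translate([146, 146, 285]) cylinder(h = 10, r = 146);


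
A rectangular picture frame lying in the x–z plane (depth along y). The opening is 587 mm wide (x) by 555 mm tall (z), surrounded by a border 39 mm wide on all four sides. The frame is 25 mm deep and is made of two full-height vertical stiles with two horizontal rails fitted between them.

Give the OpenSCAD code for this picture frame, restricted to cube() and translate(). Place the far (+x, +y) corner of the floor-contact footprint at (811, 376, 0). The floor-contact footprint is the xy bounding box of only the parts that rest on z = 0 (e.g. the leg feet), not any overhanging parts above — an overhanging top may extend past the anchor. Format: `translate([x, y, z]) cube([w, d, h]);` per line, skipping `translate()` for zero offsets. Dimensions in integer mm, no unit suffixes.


translate([146, 351, 0]) cube([39, 25, 633]);
translate([772, 351, 0]) cube([39, 25, 633]);
translate([185, 351, 0]) cube([587, 25, 39]);
translate([185, 351, 594]) cube([587, 25, 39]);


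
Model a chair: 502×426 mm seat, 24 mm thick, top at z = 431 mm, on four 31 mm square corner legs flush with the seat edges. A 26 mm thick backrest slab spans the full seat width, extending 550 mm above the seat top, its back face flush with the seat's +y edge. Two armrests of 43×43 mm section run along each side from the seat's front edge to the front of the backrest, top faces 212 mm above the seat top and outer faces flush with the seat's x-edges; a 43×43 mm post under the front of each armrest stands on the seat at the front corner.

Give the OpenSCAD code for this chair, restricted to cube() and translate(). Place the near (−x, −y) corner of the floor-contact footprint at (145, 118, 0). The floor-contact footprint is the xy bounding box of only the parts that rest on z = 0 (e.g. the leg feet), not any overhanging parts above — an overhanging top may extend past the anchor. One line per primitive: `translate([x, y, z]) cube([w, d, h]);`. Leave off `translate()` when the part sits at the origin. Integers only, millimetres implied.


translate([145, 118, 407]) cube([502, 426, 24]);
translate([145, 118, 0]) cube([31, 31, 407]);
translate([616, 118, 0]) cube([31, 31, 407]);
translate([145, 513, 0]) cube([31, 31, 407]);
translate([616, 513, 0]) cube([31, 31, 407]);
translate([145, 518, 431]) cube([502, 26, 550]);
translate([145, 118, 600]) cube([43, 400, 43]);
translate([604, 118, 600]) cube([43, 400, 43]);
translate([145, 118, 431]) cube([43, 43, 169]);
translate([604, 118, 431]) cube([43, 43, 169]);


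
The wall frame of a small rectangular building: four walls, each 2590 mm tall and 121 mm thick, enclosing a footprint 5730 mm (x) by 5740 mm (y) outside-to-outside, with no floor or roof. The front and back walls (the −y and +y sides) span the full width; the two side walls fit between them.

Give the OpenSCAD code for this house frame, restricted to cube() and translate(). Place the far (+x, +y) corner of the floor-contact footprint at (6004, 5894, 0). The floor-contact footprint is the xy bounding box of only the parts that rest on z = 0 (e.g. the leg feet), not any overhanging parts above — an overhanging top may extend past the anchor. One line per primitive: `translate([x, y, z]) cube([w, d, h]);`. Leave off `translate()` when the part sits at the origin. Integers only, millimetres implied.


translate([274, 154, 0]) cube([5730, 121, 2590]);
translate([274, 5773, 0]) cube([5730, 121, 2590]);
translate([274, 275, 0]) cube([121, 5498, 2590]);
translate([5883, 275, 0]) cube([121, 5498, 2590]);


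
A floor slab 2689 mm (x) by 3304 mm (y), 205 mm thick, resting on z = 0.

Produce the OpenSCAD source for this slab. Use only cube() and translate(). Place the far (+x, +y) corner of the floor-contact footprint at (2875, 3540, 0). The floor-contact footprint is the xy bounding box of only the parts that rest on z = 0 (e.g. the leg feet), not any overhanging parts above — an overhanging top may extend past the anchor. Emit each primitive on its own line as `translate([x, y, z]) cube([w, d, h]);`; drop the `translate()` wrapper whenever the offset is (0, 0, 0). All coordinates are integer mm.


translate([186, 236, 0]) cube([2689, 3304, 205]);


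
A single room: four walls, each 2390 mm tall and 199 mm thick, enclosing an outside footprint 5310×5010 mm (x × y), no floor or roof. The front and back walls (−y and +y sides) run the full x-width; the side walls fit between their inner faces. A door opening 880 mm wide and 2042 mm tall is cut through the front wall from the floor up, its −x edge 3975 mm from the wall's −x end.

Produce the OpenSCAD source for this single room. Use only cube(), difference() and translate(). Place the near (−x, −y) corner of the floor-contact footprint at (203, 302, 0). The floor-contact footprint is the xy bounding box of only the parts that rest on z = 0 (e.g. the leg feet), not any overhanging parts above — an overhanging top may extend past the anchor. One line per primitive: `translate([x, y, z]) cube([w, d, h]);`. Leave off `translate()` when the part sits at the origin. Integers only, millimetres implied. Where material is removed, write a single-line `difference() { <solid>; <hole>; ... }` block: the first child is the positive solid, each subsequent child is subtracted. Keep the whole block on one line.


difference() { translate([203, 302, 0]) cube([5310, 199, 2390]); translate([4178, 302, 0]) cube([880, 199, 2042]); }
translate([203, 5113, 0]) cube([5310, 199, 2390]);
translate([203, 501, 0]) cube([199, 4612, 2390]);
translate([5314, 501, 0]) cube([199, 4612, 2390]);


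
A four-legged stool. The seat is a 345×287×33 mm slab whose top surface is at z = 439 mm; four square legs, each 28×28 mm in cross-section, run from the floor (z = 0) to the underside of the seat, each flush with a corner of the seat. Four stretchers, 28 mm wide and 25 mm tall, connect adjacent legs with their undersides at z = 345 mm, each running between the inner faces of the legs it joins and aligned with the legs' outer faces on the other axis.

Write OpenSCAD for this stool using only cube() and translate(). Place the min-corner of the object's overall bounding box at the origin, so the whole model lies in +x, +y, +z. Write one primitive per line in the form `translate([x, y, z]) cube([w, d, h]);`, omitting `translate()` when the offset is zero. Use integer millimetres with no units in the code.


translate([0, 0, 406]) cube([345, 287, 33]);
cube([28, 28, 406]);
translate([317, 0, 0]) cube([28, 28, 406]);
translate([0, 259, 0]) cube([28, 28, 406]);
translate([317, 259, 0]) cube([28, 28, 406]);
translate([28, 0, 345]) cube([289, 28, 25]);
translate([28, 259, 345]) cube([289, 28, 25]);
translate([0, 28, 345]) cube([28, 231, 25]);
translate([317, 28, 345]) cube([28, 231, 25]);


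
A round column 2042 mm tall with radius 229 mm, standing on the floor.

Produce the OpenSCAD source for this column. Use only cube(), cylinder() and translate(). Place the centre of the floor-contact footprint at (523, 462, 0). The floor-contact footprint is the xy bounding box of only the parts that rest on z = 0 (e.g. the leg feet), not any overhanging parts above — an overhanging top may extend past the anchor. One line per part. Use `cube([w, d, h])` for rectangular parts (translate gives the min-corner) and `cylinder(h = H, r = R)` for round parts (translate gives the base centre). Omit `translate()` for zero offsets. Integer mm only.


translate([523, 462, 0]) cylinder(h = 2042, r = 229);


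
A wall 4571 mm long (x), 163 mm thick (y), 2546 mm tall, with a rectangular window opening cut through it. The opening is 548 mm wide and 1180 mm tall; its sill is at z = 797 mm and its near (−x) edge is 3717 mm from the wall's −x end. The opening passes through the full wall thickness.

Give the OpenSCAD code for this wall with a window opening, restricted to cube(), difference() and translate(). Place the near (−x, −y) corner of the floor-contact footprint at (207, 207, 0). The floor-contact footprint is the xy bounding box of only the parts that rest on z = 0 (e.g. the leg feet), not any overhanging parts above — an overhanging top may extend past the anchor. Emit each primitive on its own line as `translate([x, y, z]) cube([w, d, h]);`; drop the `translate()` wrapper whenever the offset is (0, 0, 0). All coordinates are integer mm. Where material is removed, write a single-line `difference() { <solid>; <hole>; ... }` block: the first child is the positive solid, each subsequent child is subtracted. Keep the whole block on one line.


difference() { translate([207, 207, 0]) cube([4571, 163, 2546]); translate([3924, 207, 797]) cube([548, 163, 1180]); }


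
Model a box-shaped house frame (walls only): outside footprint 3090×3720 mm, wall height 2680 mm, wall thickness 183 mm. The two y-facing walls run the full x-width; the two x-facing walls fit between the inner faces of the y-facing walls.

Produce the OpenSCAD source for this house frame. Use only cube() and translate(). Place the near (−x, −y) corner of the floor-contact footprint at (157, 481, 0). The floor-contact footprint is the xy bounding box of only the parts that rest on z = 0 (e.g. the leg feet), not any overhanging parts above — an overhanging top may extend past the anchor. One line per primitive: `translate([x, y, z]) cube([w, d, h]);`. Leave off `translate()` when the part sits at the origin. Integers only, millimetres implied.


translate([157, 481, 0]) cube([3090, 183, 2680]);
translate([157, 4018, 0]) cube([3090, 183, 2680]);
translate([157, 664, 0]) cube([183, 3354, 2680]);
translate([3064, 664, 0]) cube([183, 3354, 2680]);
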